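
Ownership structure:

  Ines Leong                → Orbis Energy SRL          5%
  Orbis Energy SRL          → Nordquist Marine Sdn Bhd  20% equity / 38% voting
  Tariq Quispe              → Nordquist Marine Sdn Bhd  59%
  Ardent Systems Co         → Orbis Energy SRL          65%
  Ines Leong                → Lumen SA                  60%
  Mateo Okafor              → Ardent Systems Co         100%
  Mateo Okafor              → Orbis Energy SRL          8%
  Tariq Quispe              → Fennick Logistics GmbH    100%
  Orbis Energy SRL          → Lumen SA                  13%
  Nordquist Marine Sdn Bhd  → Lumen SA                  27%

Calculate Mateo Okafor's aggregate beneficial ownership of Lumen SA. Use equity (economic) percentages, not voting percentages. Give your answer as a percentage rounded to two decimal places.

Mateo reaches Lumen along 4 paths.
Via Ardent → Orbis → Nordquist: 100% × 65% × 20% × 27% = 3.51%.
Via Orbis → Nordquist: 8% × 20% × 27% = 0.432%.
Via Ardent → Orbis: 100% × 65% × 13% = 8.45%.
Via Orbis: 8% × 13% = 1.04%.
Total: 3.51% + 0.432% + 8.45% + 1.04% = 13.432%.
Rounded: 13.43%.

13.43%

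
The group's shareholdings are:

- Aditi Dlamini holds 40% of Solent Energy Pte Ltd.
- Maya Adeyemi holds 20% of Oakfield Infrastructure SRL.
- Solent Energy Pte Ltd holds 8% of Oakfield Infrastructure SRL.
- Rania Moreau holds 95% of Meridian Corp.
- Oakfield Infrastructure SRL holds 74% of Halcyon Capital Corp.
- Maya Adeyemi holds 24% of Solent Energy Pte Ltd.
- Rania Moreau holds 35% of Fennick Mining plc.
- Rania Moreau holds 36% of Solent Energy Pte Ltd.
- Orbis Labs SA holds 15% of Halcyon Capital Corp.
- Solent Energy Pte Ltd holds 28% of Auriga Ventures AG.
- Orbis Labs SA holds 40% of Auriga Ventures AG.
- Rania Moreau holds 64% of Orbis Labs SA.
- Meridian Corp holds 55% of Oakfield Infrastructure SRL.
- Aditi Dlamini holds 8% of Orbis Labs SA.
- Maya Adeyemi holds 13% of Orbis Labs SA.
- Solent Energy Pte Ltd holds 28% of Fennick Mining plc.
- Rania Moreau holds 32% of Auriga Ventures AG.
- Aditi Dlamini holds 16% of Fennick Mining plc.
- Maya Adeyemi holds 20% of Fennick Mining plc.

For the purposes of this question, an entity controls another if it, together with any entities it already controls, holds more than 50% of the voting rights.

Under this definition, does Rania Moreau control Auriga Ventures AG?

Rania holds 64% of Orbis, so Rania controls Orbis.
Rania and Orbis together hold 32% + 40% = 72% of Auriga, so Rania controls Auriga.

Yes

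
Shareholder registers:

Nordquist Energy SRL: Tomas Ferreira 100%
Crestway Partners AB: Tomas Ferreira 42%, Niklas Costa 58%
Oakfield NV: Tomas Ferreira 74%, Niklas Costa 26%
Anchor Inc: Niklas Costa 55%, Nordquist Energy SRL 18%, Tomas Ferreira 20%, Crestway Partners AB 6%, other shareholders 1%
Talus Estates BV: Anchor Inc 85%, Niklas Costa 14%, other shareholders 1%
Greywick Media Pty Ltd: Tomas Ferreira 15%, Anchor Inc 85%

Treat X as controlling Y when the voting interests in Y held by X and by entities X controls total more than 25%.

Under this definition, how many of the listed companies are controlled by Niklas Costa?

Niklas holds 58% of Crestway, so Niklas controls Crestway.
Niklas holds 26% of Oakfield, so Niklas controls Oakfield.
Niklas and Crestway together hold 55% + 6% = 61% of Anchor, so Niklas controls Anchor.
Anchor and Niklas together hold 85% + 14% = 99% of Talus, so Niklas controls Talus.
Anchor holds 85% of Greywick, so Niklas controls Greywick.
No other company's threshold is met.
Niklas controls 5 companies.

5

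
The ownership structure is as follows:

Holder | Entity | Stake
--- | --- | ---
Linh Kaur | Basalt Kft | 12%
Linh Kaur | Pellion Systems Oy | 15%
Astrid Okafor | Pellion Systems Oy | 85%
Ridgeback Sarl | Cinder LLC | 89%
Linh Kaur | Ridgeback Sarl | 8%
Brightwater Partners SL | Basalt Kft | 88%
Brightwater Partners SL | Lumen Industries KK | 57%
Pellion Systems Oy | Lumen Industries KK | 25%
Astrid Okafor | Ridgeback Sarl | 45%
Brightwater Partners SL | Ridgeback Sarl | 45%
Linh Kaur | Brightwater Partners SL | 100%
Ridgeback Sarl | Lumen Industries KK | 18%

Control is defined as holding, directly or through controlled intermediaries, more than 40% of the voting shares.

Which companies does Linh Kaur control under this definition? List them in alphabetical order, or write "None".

Basalt Kft, Brightwater Partners SL, Cinder LLC, Lumen Industries KK, Ridgeback Sarl

Linh holds 100% of Brightwater, so Linh controls Brightwater.
Brightwater and Linh together hold 45% + 8% = 53% of Ridgeback, so Linh controls Ridgeback.
Ridgeback holds 89% of Cinder, so Linh controls Cinder.
Brightwater and Ridgeback together hold 57% + 18% = 75% of Lumen, so Linh controls Lumen.
Linh and Brightwater together hold 12% + 88% = 100% of Basalt, so Linh controls Basalt.
No other company's threshold is met.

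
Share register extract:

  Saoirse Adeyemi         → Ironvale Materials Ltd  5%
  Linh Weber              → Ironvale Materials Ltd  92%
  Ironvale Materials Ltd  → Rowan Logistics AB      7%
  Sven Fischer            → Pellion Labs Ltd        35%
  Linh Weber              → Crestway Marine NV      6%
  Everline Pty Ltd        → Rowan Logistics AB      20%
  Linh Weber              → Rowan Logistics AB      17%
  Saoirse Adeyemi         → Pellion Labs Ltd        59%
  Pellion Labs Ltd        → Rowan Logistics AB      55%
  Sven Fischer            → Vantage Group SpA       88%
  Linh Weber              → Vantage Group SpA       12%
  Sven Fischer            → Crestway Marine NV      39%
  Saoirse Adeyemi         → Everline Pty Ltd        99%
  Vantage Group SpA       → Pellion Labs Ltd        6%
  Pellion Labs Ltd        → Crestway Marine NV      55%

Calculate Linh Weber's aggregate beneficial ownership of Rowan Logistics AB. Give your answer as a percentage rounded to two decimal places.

23.84%

Linh reaches Rowan along 3 paths.
Via Ironvale: 92% × 7% = 6.44%.
Via Vantage → Pellion: 12% × 6% × 55% = 0.396%.
Direct stake: 17% = 17%.
Total: 6.44% + 0.396% + 17% = 23.836%.
Rounded: 23.84%.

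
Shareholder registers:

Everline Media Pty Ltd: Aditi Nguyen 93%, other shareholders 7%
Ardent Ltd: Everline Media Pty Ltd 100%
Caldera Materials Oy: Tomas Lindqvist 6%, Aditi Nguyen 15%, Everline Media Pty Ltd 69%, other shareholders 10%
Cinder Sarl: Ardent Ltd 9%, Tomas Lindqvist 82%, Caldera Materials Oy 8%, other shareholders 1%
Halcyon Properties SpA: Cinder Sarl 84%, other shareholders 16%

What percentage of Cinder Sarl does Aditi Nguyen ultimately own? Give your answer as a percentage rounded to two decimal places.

14.70%

Aditi reaches Cinder along 3 paths.
Via Everline → Ardent: 93% × 100% × 9% = 8.37%.
Via Caldera: 15% × 8% = 1.2%.
Via Everline → Caldera: 93% × 69% × 8% = 5.1336%.
Total: 8.37% + 1.2% + 5.1336% = 14.7036%.
Rounded: 14.70%.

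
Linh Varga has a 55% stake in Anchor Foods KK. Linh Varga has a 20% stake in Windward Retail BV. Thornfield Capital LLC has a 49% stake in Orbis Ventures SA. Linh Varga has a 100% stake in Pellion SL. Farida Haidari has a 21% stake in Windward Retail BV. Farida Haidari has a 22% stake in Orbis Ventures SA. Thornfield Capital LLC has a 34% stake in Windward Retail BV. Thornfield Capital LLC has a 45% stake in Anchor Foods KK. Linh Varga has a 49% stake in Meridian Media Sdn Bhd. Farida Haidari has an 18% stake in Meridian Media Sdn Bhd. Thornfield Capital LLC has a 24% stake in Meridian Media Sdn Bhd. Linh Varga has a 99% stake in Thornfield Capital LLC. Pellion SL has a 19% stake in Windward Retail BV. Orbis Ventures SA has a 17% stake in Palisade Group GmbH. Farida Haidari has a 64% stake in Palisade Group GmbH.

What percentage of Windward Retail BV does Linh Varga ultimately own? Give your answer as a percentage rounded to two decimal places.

72.66%

Linh reaches Windward along 3 paths.
Via Thornfield: 99% × 34% = 33.66%.
Direct stake: 20% = 20%.
Via Pellion: 100% × 19% = 19%.
Total: 33.66% + 20% + 19% = 72.66%.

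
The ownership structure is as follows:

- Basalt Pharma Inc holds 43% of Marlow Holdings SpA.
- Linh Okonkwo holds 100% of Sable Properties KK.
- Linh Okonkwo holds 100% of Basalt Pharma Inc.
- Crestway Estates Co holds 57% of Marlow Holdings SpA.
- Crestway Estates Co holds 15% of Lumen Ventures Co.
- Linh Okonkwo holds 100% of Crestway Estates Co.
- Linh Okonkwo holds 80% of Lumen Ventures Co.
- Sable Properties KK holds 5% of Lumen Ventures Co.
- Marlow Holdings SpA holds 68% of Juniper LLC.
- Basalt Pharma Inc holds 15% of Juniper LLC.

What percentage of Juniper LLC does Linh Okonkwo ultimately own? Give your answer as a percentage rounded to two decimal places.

83.00%

Linh reaches Juniper along 3 paths.
Via Crestway → Marlow: 100% × 57% × 68% = 38.76%.
Via Basalt → Marlow: 100% × 43% × 68% = 29.24%.
Via Basalt: 100% × 15% = 15%.
Total: 38.76% + 29.24% + 15% = 83%.
Rounded: 83.00%.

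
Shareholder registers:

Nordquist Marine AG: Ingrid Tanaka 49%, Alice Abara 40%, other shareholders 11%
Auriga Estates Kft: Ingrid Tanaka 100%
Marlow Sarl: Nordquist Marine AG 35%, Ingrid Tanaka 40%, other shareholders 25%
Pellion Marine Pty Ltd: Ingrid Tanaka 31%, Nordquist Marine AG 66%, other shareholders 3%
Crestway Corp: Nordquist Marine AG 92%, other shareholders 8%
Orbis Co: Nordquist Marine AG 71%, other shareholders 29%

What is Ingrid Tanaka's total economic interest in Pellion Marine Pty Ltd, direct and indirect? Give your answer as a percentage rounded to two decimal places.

63.34%

Ingrid reaches Pellion along 2 paths.
Direct stake: 31% = 31%.
Via Nordquist: 49% × 66% = 32.34%.
Total: 31% + 32.34% = 63.34%.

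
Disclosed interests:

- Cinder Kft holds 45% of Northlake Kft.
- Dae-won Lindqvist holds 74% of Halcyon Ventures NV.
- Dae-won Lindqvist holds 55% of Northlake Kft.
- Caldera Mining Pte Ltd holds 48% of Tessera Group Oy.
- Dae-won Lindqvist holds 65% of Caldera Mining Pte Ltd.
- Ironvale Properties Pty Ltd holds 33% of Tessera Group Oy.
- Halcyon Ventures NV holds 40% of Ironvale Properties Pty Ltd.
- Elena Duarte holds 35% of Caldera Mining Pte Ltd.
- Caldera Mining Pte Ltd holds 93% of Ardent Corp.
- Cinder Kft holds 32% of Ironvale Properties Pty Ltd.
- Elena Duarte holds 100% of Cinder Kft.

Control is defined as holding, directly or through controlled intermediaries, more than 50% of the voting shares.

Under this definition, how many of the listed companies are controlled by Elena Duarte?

1

Elena holds 100% of Cinder, so Elena controls Cinder.
No other company's threshold is met.
Elena controls 1 company.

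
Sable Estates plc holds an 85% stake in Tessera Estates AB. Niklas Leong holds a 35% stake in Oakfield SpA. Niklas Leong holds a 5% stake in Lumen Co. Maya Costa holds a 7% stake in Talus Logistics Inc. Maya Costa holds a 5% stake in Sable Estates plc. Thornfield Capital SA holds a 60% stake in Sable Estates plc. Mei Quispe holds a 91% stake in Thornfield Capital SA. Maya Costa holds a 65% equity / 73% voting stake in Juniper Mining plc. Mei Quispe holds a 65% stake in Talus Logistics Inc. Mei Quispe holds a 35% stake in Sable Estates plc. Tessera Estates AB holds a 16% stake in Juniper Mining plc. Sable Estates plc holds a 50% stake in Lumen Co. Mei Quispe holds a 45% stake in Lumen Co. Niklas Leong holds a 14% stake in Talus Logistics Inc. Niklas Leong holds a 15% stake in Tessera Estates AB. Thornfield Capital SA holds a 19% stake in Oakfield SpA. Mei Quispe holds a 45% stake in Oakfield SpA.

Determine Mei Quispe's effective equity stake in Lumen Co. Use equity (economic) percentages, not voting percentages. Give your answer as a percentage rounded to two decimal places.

Mei reaches Lumen along 3 paths.
Via Thornfield → Sable: 91% × 60% × 50% = 27.3%.
Via Sable: 35% × 50% = 17.5%.
Direct stake: 45% = 45%.
Total: 27.3% + 17.5% + 45% = 89.8%.
Rounded: 89.80%.

89.80%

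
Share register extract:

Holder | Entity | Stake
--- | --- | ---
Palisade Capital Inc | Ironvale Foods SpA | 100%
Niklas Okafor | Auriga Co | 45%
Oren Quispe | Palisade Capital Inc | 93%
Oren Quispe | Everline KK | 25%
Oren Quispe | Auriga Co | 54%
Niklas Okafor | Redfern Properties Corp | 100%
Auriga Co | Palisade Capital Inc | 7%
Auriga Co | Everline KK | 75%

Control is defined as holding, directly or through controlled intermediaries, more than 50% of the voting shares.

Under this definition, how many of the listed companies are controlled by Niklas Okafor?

1

Niklas holds 100% of Redfern, so Niklas controls Redfern.
No other company's threshold is met.
Niklas controls 1 company.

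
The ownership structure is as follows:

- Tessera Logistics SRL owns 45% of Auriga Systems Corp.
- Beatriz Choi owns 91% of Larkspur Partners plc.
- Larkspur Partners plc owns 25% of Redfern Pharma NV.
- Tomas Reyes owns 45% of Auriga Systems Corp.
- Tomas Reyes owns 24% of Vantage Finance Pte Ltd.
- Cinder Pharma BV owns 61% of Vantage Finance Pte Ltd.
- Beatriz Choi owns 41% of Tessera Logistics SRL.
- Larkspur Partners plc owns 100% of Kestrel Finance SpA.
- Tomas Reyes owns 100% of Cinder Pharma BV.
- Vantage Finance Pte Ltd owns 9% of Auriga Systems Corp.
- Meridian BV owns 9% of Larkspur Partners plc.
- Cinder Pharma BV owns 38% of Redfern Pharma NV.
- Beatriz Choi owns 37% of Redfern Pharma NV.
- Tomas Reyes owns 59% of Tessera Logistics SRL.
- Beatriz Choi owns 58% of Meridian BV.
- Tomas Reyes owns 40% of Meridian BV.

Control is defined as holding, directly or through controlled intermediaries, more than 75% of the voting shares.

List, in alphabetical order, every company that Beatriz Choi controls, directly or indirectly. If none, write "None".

Beatriz holds 91% of Larkspur, so Beatriz controls Larkspur.
Larkspur holds 100% of Kestrel, so Beatriz controls Kestrel.
No other company's threshold is met.

Kestrel Finance SpA, Larkspur Partners plc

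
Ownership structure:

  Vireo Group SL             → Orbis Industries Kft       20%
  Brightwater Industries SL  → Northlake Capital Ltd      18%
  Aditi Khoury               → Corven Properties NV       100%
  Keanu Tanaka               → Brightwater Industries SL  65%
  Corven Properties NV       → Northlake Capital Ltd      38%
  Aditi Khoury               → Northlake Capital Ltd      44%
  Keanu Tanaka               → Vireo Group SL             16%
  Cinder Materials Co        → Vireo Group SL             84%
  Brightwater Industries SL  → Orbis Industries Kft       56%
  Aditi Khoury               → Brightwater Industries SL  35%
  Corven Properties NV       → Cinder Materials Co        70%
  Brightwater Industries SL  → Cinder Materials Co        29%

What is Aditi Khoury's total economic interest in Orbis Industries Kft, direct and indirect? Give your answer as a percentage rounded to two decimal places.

Aditi reaches Orbis along 3 paths.
Via Brightwater → Cinder → Vireo: 35% × 29% × 84% × 20% = 1.7052%.
Via Corven → Cinder → Vireo: 100% × 70% × 84% × 20% = 11.76%.
Via Brightwater: 35% × 56% = 19.6%.
Total: 1.7052% + 11.76% + 19.6% = 33.0652%.
Rounded: 33.07%.

33.07%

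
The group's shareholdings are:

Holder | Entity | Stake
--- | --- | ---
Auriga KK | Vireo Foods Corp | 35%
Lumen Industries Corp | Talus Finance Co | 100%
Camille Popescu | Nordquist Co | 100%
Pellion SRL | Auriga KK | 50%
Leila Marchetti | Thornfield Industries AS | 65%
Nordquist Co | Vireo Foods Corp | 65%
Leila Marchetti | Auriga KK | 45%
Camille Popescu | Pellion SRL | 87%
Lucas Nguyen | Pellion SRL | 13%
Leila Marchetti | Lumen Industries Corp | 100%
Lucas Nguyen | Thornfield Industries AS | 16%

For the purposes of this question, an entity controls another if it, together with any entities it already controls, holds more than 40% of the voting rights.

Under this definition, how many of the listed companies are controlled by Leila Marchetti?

Leila holds 65% of Thornfield, so Leila controls Thornfield.
Leila holds 100% of Lumen, so Leila controls Lumen.
Leila holds 45% of Auriga, so Leila controls Auriga.
Lumen holds 100% of Talus, so Leila controls Talus.
No other company's threshold is met.
Leila controls 4 companies.

4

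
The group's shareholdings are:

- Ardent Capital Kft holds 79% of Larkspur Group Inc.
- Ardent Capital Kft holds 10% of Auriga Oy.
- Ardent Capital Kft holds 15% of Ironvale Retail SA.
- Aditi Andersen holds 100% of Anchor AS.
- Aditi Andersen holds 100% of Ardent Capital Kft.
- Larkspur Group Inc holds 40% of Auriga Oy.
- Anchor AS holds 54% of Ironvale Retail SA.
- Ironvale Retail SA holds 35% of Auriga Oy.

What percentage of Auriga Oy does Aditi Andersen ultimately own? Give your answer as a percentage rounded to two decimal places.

Aditi reaches Auriga along 4 paths.
Via Ardent: 100% × 10% = 10%.
Via Ardent → Larkspur: 100% × 79% × 40% = 31.6%.
Via Ardent → Ironvale: 100% × 15% × 35% = 5.25%.
Via Anchor → Ironvale: 100% × 54% × 35% = 18.9%.
Total: 10% + 31.6% + 5.25% + 18.9% = 65.75%.

65.75%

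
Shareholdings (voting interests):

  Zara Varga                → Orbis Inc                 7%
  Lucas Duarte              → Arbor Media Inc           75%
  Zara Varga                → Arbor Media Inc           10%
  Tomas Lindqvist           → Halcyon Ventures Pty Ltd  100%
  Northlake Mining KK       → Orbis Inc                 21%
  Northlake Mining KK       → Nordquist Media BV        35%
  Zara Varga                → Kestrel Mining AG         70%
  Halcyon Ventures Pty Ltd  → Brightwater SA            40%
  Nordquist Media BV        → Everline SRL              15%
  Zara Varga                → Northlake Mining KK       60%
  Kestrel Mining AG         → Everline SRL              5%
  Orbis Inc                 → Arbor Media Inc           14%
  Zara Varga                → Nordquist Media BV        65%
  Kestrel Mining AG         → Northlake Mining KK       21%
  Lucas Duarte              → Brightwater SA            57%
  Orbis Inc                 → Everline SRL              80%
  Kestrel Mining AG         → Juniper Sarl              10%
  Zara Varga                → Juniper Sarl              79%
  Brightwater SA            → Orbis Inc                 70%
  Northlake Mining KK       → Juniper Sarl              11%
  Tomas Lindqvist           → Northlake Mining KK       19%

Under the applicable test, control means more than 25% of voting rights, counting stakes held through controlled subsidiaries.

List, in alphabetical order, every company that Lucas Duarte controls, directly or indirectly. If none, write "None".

Arbor Media Inc, Brightwater SA, Everline SRL, Orbis Inc

Lucas holds 57% of Brightwater, so Lucas controls Brightwater.
Brightwater holds 70% of Orbis, so Lucas controls Orbis.
Lucas and Orbis together hold 75% + 14% = 89% of Arbor, so Lucas controls Arbor.
Orbis holds 80% of Everline, so Lucas controls Everline.
No other company's threshold is met.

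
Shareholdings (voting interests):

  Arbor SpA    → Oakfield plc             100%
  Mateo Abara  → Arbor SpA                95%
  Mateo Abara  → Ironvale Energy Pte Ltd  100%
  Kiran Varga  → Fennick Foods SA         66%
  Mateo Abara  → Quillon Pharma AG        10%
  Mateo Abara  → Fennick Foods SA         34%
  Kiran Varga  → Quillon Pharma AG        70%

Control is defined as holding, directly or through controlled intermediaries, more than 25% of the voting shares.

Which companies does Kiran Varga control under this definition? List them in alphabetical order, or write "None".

Kiran holds 66% of Fennick, so Kiran controls Fennick.
Kiran holds 70% of Quillon, so Kiran controls Quillon.
No other company's threshold is met.

Fennick Foods SA, Quillon Pharma AG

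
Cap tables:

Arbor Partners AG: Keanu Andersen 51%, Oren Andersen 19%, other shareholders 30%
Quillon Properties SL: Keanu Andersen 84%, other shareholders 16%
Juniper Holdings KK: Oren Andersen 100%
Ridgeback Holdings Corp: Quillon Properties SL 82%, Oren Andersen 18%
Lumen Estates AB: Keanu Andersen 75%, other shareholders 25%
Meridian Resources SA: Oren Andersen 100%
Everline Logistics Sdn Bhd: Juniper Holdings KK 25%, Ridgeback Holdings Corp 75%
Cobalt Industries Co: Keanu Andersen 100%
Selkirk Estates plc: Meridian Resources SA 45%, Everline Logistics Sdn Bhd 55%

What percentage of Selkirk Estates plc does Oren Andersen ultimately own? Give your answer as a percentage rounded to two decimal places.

Oren reaches Selkirk along 3 paths.
Via Meridian: 100% × 45% = 45%.
Via Juniper → Everline: 100% × 25% × 55% = 13.75%.
Via Ridgeback → Everline: 18% × 75% × 55% = 7.425%.
Total: 45% + 13.75% + 7.425% = 66.175%.
Rounded: 66.18%.

66.18%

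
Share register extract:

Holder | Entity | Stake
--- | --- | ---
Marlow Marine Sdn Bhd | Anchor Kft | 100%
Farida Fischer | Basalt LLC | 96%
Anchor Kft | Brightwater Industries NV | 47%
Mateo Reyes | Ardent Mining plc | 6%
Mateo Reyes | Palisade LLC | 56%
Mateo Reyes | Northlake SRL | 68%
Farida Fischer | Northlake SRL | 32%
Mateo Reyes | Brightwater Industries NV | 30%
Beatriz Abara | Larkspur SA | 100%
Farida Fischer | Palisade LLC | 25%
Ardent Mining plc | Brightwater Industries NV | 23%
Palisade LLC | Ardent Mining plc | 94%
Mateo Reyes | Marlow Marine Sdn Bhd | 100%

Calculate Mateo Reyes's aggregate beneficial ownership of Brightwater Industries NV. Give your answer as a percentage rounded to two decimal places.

Mateo reaches Brightwater along 4 paths.
Direct stake: 30% = 30%.
Via Marlow → Anchor: 100% × 100% × 47% = 47%.
Via Ardent: 6% × 23% = 1.38%.
Via Palisade → Ardent: 56% × 94% × 23% = 12.1072%.
Total: 30% + 47% + 1.38% + 12.1072% = 90.4872%.
Rounded: 90.49%.

90.49%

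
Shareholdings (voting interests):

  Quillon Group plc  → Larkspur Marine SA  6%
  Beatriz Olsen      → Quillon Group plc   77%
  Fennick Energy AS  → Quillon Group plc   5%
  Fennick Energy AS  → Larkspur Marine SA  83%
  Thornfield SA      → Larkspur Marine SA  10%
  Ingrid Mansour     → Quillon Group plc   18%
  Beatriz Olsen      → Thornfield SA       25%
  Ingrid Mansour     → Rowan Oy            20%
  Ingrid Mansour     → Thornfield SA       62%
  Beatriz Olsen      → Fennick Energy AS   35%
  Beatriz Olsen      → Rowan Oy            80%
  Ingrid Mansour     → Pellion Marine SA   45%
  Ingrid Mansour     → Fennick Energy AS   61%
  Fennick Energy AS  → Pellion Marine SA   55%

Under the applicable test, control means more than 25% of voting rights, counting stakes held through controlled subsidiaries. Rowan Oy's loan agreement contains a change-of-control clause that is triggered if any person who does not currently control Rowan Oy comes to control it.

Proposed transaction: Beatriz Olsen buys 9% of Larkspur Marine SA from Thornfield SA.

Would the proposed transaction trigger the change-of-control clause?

No

The purchase adds only to Beatriz's holdings (Thornfield's stake shrinks), so Beatriz is the only person who could newly come to control Rowan.
Beatriz holds 80% of Rowan, so Beatriz controls Rowan.
So Beatriz already controls Rowan before the transaction.
After the purchase, Beatriz holds 9% of Larkspur directly, and Thornfield's stake falls to 1%.
Beatriz controlled Rowan already, so this is not a new person acquiring control; every other person's position is unchanged or reduced.
No new person acquires control, so the clause is not triggered.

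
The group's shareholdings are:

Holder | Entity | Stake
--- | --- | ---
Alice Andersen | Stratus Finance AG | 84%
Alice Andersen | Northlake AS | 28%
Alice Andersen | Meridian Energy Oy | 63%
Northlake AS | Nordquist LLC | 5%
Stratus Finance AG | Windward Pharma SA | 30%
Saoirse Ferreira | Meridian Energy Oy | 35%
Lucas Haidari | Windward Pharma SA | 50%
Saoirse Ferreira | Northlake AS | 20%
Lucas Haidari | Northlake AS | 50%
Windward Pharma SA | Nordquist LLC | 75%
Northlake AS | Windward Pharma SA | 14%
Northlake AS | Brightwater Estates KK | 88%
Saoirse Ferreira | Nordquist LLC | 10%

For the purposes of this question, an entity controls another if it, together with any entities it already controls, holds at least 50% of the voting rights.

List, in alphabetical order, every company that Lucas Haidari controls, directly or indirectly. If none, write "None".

Lucas holds 50% of Northlake, so Lucas controls Northlake.
Northlake and Lucas together hold 14% + 50% = 64% of Windward, so Lucas controls Windward.
Northlake holds 88% of Brightwater, so Lucas controls Brightwater.
Northlake and Windward together hold 5% + 75% = 80% of Nordquist, so Lucas controls Nordquist.
No other company's threshold is met.

Brightwater Estates KK, Nordquist LLC, Northlake AS, Windward Pharma SA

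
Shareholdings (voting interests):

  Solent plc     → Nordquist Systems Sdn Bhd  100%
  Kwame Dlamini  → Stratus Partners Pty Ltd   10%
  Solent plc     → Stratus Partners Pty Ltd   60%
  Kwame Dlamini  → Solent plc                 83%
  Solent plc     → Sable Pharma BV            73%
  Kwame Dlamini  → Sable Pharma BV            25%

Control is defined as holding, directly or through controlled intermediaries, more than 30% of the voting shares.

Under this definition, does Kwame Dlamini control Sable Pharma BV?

Kwame holds 83% of Solent, so Kwame controls Solent.
Solent and Kwame together hold 73% + 25% = 98% of Sable, so Kwame controls Sable.

Yes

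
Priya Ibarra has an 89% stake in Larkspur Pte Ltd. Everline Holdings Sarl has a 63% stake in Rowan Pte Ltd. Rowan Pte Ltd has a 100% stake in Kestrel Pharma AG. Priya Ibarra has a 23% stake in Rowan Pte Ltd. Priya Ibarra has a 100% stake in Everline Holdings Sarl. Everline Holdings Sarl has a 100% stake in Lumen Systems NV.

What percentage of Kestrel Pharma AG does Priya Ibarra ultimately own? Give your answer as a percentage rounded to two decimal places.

86.00%

Priya reaches Kestrel along 2 paths.
Via Everline → Rowan: 100% × 63% × 100% = 63%.
Via Rowan: 23% × 100% = 23%.
Total: 63% + 23% = 86%.
Rounded: 86.00%.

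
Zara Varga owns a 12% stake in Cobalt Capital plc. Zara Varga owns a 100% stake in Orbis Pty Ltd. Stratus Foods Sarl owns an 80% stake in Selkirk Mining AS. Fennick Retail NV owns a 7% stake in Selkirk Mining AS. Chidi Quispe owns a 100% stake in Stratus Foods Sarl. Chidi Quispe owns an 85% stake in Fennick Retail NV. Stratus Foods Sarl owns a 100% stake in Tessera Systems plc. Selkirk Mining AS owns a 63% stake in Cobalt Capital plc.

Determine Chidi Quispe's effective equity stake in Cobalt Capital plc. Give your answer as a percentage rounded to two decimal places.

54.15%

Chidi reaches Cobalt along 2 paths.
Via Stratus → Selkirk: 100% × 80% × 63% = 50.4%.
Via Fennick → Selkirk: 85% × 7% × 63% = 3.7485%.
Total: 50.4% + 3.7485% = 54.1485%.
Rounded: 54.15%.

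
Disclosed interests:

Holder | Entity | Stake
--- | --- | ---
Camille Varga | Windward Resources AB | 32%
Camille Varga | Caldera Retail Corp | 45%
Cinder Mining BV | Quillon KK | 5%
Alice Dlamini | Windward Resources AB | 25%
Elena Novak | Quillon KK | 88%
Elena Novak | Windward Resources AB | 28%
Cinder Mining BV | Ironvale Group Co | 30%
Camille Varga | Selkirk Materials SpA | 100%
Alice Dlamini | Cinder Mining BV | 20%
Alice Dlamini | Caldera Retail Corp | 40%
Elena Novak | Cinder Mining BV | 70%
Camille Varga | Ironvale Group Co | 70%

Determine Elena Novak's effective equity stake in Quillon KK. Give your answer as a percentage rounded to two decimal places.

91.50%

Elena reaches Quillon along 2 paths.
Via Cinder: 70% × 5% = 3.5%.
Direct stake: 88% = 88%.
Total: 3.5% + 88% = 91.5%.
Rounded: 91.50%.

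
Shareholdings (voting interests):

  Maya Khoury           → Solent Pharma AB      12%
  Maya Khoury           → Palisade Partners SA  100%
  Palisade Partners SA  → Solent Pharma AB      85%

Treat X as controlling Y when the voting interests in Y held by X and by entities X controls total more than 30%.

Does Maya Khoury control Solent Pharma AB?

Maya holds 100% of Palisade, so Maya controls Palisade.
Palisade and Maya together hold 85% + 12% = 97% of Solent, so Maya controls Solent.

Yes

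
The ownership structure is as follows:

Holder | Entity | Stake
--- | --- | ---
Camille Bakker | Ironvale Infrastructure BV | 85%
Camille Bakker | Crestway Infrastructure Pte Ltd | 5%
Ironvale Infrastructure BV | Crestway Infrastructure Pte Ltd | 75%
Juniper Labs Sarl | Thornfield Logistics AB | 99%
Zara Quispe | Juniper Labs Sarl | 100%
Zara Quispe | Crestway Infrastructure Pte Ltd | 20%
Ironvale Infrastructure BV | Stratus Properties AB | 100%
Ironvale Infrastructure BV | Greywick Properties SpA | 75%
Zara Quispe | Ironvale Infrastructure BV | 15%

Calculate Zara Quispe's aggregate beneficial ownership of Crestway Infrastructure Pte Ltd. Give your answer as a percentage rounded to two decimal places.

Zara reaches Crestway along 2 paths.
Via Ironvale: 15% × 75% = 11.25%.
Direct stake: 20% = 20%.
Total: 11.25% + 20% = 31.25%.

31.25%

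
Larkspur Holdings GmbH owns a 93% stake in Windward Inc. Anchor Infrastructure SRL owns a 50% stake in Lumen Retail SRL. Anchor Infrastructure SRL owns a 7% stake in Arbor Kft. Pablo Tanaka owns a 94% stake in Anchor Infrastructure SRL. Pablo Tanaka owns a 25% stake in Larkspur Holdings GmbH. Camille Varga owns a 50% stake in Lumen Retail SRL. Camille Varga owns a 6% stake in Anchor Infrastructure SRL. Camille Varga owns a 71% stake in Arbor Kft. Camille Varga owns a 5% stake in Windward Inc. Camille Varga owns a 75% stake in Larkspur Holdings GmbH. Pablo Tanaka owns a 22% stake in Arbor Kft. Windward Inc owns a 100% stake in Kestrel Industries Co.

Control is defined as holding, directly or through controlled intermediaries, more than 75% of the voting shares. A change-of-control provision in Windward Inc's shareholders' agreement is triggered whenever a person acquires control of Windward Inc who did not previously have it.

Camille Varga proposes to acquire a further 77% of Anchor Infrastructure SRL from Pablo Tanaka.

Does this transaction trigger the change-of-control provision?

No

The purchase adds only to Camille's holdings (Pablo's stake shrinks), so Camille is the only person who could newly come to control Windward.
Camille's largest direct stake is 75% in Larkspur, which does not meet the threshold, so Camille controls no company.
In Windward, Camille's side holds only 5%, not > 75%.
So before the transaction, Camille does not control Windward.
After the purchase, Camille's direct stake in Anchor rises to 6% + 77% = 83%, and Pablo's stake falls to 17%.
Camille holds 83% of Anchor, so Camille controls Anchor.
Camille and Anchor together hold 50% + 50% = 100% of Lumen, so Camille controls Lumen.
Anchor and Camille together hold 7% + 71% = 78% of Arbor, so Camille controls Arbor.
After the transaction, Camille's side holds 5% of Windward, not > 75%, so Camille still does not control Windward.
No new person acquires control, so the clause is not triggered.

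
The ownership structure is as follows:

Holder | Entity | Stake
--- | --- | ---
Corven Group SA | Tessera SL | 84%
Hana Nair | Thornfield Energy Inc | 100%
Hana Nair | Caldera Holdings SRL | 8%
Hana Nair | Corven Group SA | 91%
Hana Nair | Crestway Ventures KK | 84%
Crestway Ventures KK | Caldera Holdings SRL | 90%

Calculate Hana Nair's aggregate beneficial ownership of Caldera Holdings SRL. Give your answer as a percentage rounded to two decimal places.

83.60%

Hana reaches Caldera along 2 paths.
Via Crestway: 84% × 90% = 75.6%.
Direct stake: 8% = 8%.
Total: 75.6% + 8% = 83.6%.
Rounded: 83.60%.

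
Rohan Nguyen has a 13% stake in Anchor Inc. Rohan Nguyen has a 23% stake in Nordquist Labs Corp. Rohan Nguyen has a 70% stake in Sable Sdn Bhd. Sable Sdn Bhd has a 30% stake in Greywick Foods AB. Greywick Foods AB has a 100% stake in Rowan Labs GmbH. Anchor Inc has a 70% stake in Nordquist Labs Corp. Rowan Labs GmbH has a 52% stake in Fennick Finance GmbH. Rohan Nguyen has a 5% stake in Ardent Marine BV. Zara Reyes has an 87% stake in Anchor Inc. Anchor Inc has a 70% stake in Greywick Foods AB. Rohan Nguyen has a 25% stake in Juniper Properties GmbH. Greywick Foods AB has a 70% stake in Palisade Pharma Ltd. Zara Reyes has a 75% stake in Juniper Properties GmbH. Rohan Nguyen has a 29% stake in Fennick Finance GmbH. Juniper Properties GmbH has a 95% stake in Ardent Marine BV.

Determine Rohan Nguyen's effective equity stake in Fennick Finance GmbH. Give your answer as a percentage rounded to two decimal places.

44.65%

Rohan reaches Fennick along 3 paths.
Direct stake: 29% = 29%.
Via Anchor → Greywick → Rowan: 13% × 70% × 100% × 52% = 4.732%.
Via Sable → Greywick → Rowan: 70% × 30% × 100% × 52% = 10.92%.
Total: 29% + 4.732% + 10.92% = 44.652%.
Rounded: 44.65%.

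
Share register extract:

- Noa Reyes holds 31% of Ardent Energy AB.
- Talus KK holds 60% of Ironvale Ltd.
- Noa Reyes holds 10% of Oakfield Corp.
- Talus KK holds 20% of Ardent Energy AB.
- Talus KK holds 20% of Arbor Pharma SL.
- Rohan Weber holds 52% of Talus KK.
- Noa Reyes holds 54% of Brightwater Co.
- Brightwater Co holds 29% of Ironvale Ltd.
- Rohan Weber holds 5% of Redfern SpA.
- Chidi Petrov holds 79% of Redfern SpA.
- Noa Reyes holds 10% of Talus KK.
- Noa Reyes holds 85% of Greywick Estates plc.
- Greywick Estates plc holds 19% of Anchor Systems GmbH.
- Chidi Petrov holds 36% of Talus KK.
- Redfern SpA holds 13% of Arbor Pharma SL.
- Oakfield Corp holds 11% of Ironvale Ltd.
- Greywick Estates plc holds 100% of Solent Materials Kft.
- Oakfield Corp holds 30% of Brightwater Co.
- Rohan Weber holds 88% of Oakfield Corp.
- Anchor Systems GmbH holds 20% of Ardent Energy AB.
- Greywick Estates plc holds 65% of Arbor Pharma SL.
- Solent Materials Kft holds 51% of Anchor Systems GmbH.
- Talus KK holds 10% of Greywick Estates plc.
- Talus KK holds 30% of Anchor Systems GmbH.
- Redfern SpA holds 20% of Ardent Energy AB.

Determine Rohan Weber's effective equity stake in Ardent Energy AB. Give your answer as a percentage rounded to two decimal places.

15.25%

Rohan reaches Ardent along 5 paths.
Via Talus → Greywick → Solent → Anchor: 52% × 10% × 100% × 51% × 20% = 0.5304%.
Via Talus → Anchor: 52% × 30% × 20% = 3.12%.
Via Talus → Greywick → Anchor: 52% × 10% × 19% × 20% = 0.1976%.
Via Talus: 52% × 20% = 10.4%.
Via Redfern: 5% × 20% = 1%.
Total: 0.5304% + 3.12% + 0.1976% + 10.4% + 1% = 15.248%.
Rounded: 15.25%.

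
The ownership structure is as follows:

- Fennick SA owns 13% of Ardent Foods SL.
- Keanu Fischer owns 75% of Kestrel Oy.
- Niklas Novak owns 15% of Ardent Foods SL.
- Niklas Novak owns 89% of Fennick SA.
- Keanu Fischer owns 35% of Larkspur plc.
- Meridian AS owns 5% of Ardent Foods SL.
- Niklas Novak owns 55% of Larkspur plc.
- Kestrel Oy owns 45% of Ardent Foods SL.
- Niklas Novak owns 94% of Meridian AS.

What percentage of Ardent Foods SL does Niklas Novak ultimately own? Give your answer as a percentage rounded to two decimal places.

Niklas reaches Ardent along 3 paths.
Direct stake: 15% = 15%.
Via Fennick: 89% × 13% = 11.57%.
Via Meridian: 94% × 5% = 4.7%.
Total: 15% + 11.57% + 4.7% = 31.27%.

31.27%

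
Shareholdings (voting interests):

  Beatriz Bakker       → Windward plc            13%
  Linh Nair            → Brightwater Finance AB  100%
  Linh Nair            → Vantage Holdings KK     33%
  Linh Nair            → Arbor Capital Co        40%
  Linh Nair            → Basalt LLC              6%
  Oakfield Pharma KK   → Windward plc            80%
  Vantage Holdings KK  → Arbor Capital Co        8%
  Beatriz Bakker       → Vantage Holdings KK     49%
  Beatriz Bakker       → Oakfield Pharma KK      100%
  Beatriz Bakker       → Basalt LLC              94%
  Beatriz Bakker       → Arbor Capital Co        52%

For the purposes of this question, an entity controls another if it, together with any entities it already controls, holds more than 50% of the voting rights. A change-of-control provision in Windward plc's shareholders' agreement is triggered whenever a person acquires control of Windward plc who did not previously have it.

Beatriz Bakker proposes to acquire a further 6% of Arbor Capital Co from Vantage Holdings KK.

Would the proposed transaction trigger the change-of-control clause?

No

The purchase adds only to Beatriz's holdings (Vantage's stake shrinks), so Beatriz is the only person who could newly come to control Windward.
Beatriz holds 100% of Oakfield, so Beatriz controls Oakfield.
Beatriz and Oakfield together hold 13% + 80% = 93% of Windward, so Beatriz controls Windward.
So Beatriz already controls Windward before the transaction.
After the purchase, Beatriz's direct stake in Arbor rises to 52% + 6% = 58%, and Vantage's stake falls to 2%.
Beatriz controlled Windward already, so this is not a new person acquiring control; every other person's position is unchanged or reduced.
No new person acquires control, so the clause is not triggered.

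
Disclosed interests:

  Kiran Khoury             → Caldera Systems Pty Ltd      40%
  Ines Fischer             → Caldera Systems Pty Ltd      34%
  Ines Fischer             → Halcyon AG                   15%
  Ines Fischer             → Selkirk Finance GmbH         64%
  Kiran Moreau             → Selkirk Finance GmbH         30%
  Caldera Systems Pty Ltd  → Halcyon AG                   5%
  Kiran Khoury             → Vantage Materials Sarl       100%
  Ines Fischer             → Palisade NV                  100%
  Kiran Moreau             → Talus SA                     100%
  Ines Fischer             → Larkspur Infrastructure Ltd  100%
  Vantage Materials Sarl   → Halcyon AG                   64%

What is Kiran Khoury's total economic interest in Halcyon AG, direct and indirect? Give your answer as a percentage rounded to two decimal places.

Kiran Khoury reaches Halcyon along 2 paths.
Via Vantage: 100% × 64% = 64%.
Via Caldera: 40% × 5% = 2%.
Total: 64% + 2% = 66%.
Rounded: 66.00%.

66.00%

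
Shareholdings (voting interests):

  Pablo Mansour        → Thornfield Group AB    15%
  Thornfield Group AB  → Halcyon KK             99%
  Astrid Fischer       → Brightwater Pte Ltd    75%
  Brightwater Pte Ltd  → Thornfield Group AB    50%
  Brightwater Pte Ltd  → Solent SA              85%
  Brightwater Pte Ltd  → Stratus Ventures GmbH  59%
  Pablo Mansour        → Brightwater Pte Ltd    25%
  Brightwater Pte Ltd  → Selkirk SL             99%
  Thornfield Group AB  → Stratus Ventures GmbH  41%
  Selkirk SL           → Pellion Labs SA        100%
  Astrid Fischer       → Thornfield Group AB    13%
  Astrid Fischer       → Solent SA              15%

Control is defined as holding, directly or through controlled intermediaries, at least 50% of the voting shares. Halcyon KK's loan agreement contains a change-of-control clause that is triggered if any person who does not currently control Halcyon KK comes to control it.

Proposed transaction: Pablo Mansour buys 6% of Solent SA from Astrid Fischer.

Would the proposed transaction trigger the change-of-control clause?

No

The purchase adds only to Pablo's holdings (Astrid's stake shrinks), so Pablo is the only person who could newly come to control Halcyon.
Pablo's largest direct stake is 25% in Brightwater, which does not meet the threshold, so Pablo controls no company.
Neither Pablo nor any entity Pablo controls holds any voting interest in Halcyon.
So before the transaction, Pablo does not control Halcyon.
After the purchase, Pablo holds 6% of Solent directly, and Astrid's stake falls to 9%.
Pablo's side now holds 6% of Solent, not ≥ 50%, so Pablo still does not control Solent.
After the transaction, neither Pablo nor any entity Pablo controls holds a voting interest in Halcyon, so Pablo still does not control it.
No new person acquires control, so the clause is not triggered.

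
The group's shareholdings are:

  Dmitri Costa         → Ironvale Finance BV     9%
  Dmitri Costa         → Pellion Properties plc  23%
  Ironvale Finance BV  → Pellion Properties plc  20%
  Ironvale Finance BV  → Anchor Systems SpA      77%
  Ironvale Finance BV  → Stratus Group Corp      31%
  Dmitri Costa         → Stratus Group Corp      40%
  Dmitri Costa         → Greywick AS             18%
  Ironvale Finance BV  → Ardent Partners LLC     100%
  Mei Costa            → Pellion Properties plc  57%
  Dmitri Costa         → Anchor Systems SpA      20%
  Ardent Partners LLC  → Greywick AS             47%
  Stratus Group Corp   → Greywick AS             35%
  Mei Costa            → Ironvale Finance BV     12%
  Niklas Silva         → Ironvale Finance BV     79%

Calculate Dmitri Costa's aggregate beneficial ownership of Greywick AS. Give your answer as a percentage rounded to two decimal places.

37.21%

Dmitri reaches Greywick along 4 paths.
Via Ironvale → Ardent: 9% × 100% × 47% = 4.23%.
Via Stratus: 40% × 35% = 14%.
Via Ironvale → Stratus: 9% × 31% × 35% = 0.9765%.
Direct stake: 18% = 18%.
Total: 4.23% + 14% + 0.9765% + 18% = 37.2065%.
Rounded: 37.21%.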